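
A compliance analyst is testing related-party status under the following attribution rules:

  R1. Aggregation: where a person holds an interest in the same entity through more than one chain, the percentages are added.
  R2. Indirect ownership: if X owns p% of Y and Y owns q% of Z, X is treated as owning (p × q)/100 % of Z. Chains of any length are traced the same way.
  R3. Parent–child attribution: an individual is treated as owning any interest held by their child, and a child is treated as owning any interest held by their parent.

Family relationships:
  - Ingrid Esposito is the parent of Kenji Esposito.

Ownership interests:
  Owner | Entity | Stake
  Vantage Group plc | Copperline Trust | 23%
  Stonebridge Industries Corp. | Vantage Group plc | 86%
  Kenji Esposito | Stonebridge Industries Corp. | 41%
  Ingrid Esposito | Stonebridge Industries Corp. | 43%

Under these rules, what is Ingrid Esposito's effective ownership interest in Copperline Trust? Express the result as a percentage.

16.6152%

By parent–child attribution (R3), Ingrid Esposito is treated as also owning Kenji Esposito's interest in Stonebridge Industries Corp, giving 43% + 41% = 84%.
Chain via Stonebridge Industries Corp. → Vantage Group plc (R2): 84% × 86% × 23% = 16.6152% of Copperline Trust.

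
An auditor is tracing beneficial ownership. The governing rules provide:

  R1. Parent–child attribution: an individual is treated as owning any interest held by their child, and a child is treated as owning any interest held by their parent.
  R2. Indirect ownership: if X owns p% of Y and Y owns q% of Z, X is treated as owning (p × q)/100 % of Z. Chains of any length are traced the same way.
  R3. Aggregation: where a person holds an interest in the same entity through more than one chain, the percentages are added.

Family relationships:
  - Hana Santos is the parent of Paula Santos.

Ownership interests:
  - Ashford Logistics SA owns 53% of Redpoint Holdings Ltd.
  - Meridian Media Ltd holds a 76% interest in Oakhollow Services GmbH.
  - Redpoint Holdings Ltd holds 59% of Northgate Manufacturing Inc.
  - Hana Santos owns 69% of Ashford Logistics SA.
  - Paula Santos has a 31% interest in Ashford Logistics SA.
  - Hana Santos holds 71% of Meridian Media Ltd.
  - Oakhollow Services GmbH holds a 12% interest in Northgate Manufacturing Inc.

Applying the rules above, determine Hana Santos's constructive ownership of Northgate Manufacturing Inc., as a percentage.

37.7452%

By parent–child attribution (R1), Hana Santos is treated as also owning Paula Santos's interest in Ashford Logistics SA, giving 69% + 31% = 100%.
Chain via Meridian Media Ltd → Oakhollow Services GmbH (R2): 71% × 76% × 12% = 6.4752% of Northgate Manufacturing Inc.
Chain via Ashford Logistics SA → Redpoint Holdings Ltd (R2): 100% × 53% × 59% = 31.27% of Northgate Manufacturing Inc.
Aggregating (R3): 6.4752% + 31.27% = 37.7452%.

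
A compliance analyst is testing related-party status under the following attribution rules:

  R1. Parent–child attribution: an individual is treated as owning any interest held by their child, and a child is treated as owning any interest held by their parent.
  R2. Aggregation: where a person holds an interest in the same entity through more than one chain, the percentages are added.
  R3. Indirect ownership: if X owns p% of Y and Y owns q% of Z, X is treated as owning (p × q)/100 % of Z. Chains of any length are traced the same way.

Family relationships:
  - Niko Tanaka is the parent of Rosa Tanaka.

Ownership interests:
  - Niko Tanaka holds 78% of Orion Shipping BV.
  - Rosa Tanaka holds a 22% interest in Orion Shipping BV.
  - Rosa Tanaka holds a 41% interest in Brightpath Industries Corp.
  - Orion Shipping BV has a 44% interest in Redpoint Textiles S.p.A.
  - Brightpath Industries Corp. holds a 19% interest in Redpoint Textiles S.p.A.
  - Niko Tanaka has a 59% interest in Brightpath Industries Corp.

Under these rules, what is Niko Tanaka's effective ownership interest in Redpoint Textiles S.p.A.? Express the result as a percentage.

63%

By parent–child attribution (R1), Niko Tanaka is treated as also owning Rosa Tanaka's interest in Orion Shipping BV, giving 78% + 22% = 100%.
By parent–child attribution (R1), Niko Tanaka is treated as also owning Rosa Tanaka's interest in Brightpath Industries Corp, giving 59% + 41% = 100%.
Chain via Orion Shipping BV (R3): 100% × 44% = 44% of Redpoint Textiles S.p.A.
Chain via Brightpath Industries Corp. (R3): 100% × 19% = 19% of Redpoint Textiles S.p.A.
Aggregating (R2): 44% + 19% = 63%.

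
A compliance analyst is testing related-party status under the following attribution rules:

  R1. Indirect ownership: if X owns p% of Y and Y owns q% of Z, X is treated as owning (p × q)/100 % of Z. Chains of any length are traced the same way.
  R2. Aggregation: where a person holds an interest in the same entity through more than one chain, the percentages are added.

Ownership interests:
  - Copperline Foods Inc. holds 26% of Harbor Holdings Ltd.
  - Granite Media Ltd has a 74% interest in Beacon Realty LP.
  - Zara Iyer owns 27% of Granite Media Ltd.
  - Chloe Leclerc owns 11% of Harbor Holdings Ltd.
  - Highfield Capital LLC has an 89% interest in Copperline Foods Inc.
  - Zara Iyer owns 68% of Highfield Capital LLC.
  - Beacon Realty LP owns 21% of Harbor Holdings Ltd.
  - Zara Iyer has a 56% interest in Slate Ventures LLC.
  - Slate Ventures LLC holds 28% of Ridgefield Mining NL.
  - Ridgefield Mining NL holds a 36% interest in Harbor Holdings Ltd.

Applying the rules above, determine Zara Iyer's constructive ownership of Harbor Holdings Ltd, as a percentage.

Chain via Highfield Capital LLC → Copperline Foods Inc. (R1): 68% × 89% × 26% = 15.7352% of Harbor Holdings Ltd.
Chain via Slate Ventures LLC → Ridgefield Mining NL (R1): 56% × 28% × 36% = 5.6448% of Harbor Holdings Ltd.
Chain via Granite Media Ltd → Beacon Realty LP (R1): 27% × 74% × 21% = 4.1958% of Harbor Holdings Ltd.
Aggregating (R2): 15.7352% + 5.6448% + 4.1958% = 25.5758%.

25.5758%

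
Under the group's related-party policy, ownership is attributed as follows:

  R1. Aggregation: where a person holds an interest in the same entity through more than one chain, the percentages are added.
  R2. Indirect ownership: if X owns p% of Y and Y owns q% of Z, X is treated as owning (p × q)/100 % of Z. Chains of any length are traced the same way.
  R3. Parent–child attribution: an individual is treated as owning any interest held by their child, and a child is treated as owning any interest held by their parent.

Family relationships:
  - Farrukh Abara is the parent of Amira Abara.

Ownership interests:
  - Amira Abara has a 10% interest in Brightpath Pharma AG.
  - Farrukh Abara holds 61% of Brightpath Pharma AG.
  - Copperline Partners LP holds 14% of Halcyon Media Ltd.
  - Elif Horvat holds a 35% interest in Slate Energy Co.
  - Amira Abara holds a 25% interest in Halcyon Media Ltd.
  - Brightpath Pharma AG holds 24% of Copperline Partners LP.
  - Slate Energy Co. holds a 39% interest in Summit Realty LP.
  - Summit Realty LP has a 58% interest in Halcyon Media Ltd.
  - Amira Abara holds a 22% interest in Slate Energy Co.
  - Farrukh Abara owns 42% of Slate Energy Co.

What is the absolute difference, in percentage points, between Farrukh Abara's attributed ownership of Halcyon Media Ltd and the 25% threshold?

By parent–child attribution (R3), Farrukh Abara is treated as also owning Amira Abara's interest in Slate Energy Co, giving 42% + 22% = 64%.
By parent–child attribution (R3), Farrukh Abara is treated as also owning Amira Abara's interest in Brightpath Pharma AG, giving 61% + 10% = 71%.
By parent–child attribution (R3), Farrukh Abara is treated as owning Amira Abara's 25% interest in Halcyon Media Ltd.
Chain via Slate Energy Co. → Summit Realty LP (R2): 64% × 39% × 58% = 14.4768% of Halcyon Media Ltd.
Chain via Brightpath Pharma AG → Copperline Partners LP (R2): 71% × 24% × 14% = 2.3856% of Halcyon Media Ltd.
Direct interest in Halcyon Media Ltd: 25%.
Aggregating (R1): 14.4768% + 2.3856% + 25% = 41.8624%.
41.8624% exceeds the 25% threshold by 16.8624 percentage points.

16.8624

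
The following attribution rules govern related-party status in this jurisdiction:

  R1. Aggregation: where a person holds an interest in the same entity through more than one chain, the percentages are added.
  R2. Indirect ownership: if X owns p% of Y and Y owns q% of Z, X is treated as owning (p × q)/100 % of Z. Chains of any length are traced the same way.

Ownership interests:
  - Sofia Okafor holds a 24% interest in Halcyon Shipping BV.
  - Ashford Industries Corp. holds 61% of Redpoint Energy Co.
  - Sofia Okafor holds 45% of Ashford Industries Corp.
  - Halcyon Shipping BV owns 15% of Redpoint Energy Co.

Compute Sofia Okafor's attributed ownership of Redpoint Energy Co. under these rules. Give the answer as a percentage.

31.05%

Chain via Ashford Industries Corp. (R2): 45% × 61% = 27.45% of Redpoint Energy Co.
Chain via Halcyon Shipping BV (R2): 24% × 15% = 3.6% of Redpoint Energy Co.
Aggregating (R1): 27.45% + 3.6% = 31.05%.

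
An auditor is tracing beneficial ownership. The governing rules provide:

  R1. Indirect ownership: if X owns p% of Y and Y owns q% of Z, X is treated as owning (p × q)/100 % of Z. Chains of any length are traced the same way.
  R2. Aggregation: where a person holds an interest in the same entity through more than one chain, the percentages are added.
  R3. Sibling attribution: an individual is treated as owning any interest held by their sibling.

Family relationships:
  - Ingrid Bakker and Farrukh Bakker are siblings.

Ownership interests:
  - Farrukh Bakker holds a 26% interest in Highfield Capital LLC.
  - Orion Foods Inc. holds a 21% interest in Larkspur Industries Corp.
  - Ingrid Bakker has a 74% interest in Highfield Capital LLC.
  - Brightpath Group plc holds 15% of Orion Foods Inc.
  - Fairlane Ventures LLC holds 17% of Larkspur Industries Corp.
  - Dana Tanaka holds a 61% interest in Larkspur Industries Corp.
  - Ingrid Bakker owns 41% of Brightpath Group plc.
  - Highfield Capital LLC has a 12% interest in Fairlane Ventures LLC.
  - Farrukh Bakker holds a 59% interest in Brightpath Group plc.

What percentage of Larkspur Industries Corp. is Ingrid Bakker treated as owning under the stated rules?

By sibling attribution (R3), Ingrid Bakker is treated as also owning Farrukh Bakker's interest in Highfield Capital LLC, giving 74% + 26% = 100%.
By sibling attribution (R3), Ingrid Bakker is treated as also owning Farrukh Bakker's interest in Brightpath Group plc, giving 41% + 59% = 100%.
Chain via Highfield Capital LLC → Fairlane Ventures LLC (R1): 100% × 12% × 17% = 2.04% of Larkspur Industries Corp.
Chain via Brightpath Group plc → Orion Foods Inc. (R1): 100% × 15% × 21% = 3.15% of Larkspur Industries Corp.
Aggregating (R2): 2.04% + 3.15% = 5.19%.

5.19%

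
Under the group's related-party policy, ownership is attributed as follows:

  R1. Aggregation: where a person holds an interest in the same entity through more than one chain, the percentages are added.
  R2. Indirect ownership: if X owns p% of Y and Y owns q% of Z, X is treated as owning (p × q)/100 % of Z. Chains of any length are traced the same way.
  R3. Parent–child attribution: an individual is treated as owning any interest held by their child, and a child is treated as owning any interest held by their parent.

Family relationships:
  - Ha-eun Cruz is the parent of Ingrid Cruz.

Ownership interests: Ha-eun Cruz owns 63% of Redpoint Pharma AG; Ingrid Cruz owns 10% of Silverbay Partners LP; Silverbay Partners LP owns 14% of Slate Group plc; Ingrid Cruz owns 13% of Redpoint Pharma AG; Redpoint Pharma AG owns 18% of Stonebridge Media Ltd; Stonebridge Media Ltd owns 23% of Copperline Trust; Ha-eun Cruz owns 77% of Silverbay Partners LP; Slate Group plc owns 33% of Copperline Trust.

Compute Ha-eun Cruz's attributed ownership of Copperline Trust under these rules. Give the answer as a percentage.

7.1658%

By parent–child attribution (R3), Ha-eun Cruz is treated as also owning Ingrid Cruz's interest in Redpoint Pharma AG, giving 63% + 13% = 76%.
By parent–child attribution (R3), Ha-eun Cruz is treated as also owning Ingrid Cruz's interest in Silverbay Partners LP, giving 77% + 10% = 87%.
Chain via Redpoint Pharma AG → Stonebridge Media Ltd (R2): 76% × 18% × 23% = 3.1464% of Copperline Trust.
Chain via Silverbay Partners LP → Slate Group plc (R2): 87% × 14% × 33% = 4.0194% of Copperline Trust.
Aggregating (R1): 3.1464% + 4.0194% = 7.1658%.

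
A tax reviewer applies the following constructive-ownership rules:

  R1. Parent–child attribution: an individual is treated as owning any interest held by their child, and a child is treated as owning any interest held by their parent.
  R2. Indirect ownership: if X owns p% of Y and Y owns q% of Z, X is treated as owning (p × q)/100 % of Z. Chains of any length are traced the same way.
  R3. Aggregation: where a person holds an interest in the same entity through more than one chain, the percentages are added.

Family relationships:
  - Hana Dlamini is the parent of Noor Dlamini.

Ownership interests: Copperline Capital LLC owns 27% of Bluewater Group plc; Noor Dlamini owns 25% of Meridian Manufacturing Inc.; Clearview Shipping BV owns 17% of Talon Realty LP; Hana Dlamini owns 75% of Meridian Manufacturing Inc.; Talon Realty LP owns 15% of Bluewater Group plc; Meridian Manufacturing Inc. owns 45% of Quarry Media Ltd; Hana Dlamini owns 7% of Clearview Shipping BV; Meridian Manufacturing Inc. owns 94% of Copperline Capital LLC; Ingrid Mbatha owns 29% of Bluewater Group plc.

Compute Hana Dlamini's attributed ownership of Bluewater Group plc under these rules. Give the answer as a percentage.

25.5585%

By parent–child attribution (R1), Hana Dlamini is treated as also owning Noor Dlamini's interest in Meridian Manufacturing Inc, giving 75% + 25% = 100%.
Chain via Meridian Manufacturing Inc. → Copperline Capital LLC (R2): 100% × 94% × 27% = 25.38% of Bluewater Group plc.
Chain via Clearview Shipping BV → Talon Realty LP (R2): 7% × 17% × 15% = 0.1785% of Bluewater Group plc.
Aggregating (R3): 25.38% + 0.1785% = 25.5585%.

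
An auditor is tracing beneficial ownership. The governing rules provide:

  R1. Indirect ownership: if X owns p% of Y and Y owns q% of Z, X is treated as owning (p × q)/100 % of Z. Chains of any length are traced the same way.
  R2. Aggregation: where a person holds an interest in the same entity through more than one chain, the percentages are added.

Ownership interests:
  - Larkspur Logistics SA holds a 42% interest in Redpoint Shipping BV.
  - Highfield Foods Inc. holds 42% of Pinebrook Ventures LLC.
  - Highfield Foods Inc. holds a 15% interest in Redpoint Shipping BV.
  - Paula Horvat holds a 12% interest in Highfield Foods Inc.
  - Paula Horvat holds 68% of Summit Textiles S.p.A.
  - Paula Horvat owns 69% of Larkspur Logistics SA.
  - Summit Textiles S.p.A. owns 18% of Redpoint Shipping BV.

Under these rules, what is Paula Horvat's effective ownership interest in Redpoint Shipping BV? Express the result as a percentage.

Chain via Highfield Foods Inc. (R1): 12% × 15% = 1.8% of Redpoint Shipping BV.
Chain via Summit Textiles S.p.A. (R1): 68% × 18% = 12.24% of Redpoint Shipping BV.
Chain via Larkspur Logistics SA (R1): 69% × 42% = 28.98% of Redpoint Shipping BV.
Aggregating (R2): 1.8% + 12.24% + 28.98% = 43.02%.

43.02%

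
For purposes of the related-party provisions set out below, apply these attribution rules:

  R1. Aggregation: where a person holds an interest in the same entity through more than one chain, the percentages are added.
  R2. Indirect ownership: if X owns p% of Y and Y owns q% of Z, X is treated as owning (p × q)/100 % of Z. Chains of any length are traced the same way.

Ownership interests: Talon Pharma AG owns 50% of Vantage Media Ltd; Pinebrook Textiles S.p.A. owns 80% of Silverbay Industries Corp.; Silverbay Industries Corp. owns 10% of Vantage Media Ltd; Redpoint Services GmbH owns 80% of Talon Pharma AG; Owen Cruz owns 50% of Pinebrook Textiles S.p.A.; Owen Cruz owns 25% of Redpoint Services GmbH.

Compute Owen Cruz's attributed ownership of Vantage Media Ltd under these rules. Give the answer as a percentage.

Chain via Pinebrook Textiles S.p.A. → Silverbay Industries Corp. (R2): 50% × 80% × 10% = 4% of Vantage Media Ltd.
Chain via Redpoint Services GmbH → Talon Pharma AG (R2): 25% × 80% × 50% = 10% of Vantage Media Ltd.
Aggregating (R1): 4% + 10% = 14%.

14%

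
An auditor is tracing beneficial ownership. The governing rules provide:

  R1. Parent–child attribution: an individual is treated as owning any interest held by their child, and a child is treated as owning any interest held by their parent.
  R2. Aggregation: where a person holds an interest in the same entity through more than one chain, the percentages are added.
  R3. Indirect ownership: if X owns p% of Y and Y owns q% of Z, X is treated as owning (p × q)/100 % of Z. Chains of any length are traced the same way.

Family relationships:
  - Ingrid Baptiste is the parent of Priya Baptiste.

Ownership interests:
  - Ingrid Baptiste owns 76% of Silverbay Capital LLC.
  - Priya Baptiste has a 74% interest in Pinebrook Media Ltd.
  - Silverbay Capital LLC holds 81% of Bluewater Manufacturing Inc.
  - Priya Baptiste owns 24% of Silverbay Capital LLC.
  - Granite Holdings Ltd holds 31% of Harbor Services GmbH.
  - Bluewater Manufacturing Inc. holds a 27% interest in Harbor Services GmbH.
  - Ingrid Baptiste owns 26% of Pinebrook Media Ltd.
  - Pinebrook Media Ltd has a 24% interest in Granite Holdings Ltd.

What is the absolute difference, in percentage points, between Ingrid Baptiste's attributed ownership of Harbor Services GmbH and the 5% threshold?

24.31

By parent–child attribution (R1), Ingrid Baptiste is treated as also owning Priya Baptiste's interest in Silverbay Capital LLC, giving 76% + 24% = 100%.
By parent–child attribution (R1), Ingrid Baptiste is treated as also owning Priya Baptiste's interest in Pinebrook Media Ltd, giving 26% + 74% = 100%.
Chain via Silverbay Capital LLC → Bluewater Manufacturing Inc. (R3): 100% × 81% × 27% = 21.87% of Harbor Services GmbH.
Chain via Pinebrook Media Ltd → Granite Holdings Ltd (R3): 100% × 24% × 31% = 7.44% of Harbor Services GmbH.
Aggregating (R2): 21.87% + 7.44% = 29.31%.
29.31% exceeds the 5% threshold by 24.31 percentage points.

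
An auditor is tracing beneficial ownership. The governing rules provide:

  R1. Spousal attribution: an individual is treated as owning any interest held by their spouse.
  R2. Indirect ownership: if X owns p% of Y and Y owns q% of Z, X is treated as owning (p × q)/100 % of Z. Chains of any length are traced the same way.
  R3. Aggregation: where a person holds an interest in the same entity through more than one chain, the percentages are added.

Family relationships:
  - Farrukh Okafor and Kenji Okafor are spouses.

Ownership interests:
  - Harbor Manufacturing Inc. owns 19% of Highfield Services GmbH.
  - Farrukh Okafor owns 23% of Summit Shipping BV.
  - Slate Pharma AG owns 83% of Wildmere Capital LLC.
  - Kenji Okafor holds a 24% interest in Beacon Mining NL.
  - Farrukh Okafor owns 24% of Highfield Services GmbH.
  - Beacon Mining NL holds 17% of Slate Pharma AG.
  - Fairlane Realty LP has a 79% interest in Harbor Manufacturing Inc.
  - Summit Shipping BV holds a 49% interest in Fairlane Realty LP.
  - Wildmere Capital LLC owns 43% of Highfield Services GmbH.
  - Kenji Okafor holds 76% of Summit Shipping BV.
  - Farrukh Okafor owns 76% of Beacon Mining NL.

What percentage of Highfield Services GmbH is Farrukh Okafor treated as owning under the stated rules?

By spousal attribution (R1), Farrukh Okafor is treated as also owning Kenji Okafor's interest in Beacon Mining NL, giving 76% + 24% = 100%.
By spousal attribution (R1), Farrukh Okafor is treated as also owning Kenji Okafor's interest in Summit Shipping BV, giving 23% + 76% = 99%.
Chain via Beacon Mining NL → Slate Pharma AG → Wildmere Capital LLC (R2): 100% × 17% × 83% × 43% = 6.0673% of Highfield Services GmbH.
Chain via Summit Shipping BV → Fairlane Realty LP → Harbor Manufacturing Inc. (R2): 99% × 49% × 79% × 19% = 7.281351% of Highfield Services GmbH.
Direct interest in Highfield Services GmbH: 24%.
Aggregating (R3): 6.0673% + 7.281351% + 24% = 37.348651%.

37.348651%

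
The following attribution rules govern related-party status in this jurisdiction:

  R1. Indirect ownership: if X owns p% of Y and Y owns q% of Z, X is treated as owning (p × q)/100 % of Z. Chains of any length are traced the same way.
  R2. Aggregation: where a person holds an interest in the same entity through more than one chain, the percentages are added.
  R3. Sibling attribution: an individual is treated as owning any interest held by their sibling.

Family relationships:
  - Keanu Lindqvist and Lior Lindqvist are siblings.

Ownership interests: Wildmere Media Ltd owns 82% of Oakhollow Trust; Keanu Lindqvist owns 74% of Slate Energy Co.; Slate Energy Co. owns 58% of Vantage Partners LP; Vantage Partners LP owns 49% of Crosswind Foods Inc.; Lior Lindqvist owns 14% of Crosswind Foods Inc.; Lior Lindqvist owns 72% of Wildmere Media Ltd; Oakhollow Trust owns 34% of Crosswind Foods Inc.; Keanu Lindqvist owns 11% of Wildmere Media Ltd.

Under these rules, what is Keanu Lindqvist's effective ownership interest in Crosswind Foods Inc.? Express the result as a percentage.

58.1712%

By sibling attribution (R3), Keanu Lindqvist is treated as also owning Lior Lindqvist's interest in Wildmere Media Ltd, giving 11% + 72% = 83%.
By sibling attribution (R3), Keanu Lindqvist is treated as owning Lior Lindqvist's 14% interest in Crosswind Foods Inc.
Chain via Slate Energy Co. → Vantage Partners LP (R1): 74% × 58% × 49% = 21.0308% of Crosswind Foods Inc.
Chain via Wildmere Media Ltd → Oakhollow Trust (R1): 83% × 82% × 34% = 23.1404% of Crosswind Foods Inc.
Direct interest in Crosswind Foods Inc: 14%.
Aggregating (R2): 21.0308% + 23.1404% + 14% = 58.1712%.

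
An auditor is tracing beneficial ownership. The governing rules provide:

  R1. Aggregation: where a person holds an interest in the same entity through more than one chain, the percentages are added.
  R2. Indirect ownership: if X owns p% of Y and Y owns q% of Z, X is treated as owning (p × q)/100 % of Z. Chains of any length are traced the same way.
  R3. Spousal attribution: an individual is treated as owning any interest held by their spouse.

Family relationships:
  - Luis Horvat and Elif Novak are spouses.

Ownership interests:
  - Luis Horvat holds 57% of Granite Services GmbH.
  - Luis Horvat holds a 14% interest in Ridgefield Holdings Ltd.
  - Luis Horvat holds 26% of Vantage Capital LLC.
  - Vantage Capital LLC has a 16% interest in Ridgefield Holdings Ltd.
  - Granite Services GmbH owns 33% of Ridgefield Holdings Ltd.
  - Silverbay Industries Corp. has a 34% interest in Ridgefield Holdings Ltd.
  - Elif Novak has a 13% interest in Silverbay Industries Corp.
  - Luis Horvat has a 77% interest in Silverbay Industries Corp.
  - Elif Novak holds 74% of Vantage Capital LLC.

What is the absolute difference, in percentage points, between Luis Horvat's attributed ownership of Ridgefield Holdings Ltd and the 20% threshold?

59.41

By spousal attribution (R3), Luis Horvat is treated as also owning Elif Novak's interest in Vantage Capital LLC, giving 26% + 74% = 100%.
By spousal attribution (R3), Luis Horvat is treated as also owning Elif Novak's interest in Silverbay Industries Corp, giving 77% + 13% = 90%.
Chain via Granite Services GmbH (R2): 57% × 33% = 18.81% of Ridgefield Holdings Ltd.
Chain via Vantage Capital LLC (R2): 100% × 16% = 16% of Ridgefield Holdings Ltd.
Chain via Silverbay Industries Corp. (R2): 90% × 34% = 30.6% of Ridgefield Holdings Ltd.
Direct interest in Ridgefield Holdings Ltd: 14%.
Aggregating (R1): 18.81% + 16% + 30.6% + 14% = 79.41%.
79.41% exceeds the 20% threshold by 59.41 percentage points.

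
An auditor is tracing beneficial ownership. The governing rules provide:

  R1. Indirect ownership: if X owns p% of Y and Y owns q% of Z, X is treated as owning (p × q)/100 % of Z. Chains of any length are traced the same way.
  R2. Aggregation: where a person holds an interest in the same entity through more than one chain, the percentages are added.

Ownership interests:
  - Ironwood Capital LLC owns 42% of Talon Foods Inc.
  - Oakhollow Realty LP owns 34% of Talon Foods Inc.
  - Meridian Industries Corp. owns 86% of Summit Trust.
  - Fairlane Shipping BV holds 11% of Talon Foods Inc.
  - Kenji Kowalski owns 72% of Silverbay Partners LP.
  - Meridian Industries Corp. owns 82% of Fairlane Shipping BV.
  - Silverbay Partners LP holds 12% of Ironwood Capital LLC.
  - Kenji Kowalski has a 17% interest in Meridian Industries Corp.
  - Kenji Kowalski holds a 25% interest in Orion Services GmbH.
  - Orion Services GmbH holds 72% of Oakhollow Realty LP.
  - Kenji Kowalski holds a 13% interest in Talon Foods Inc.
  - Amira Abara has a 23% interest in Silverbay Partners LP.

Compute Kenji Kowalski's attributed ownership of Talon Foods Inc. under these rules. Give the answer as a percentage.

Chain via Meridian Industries Corp. → Fairlane Shipping BV (R1): 17% × 82% × 11% = 1.5334% of Talon Foods Inc.
Chain via Orion Services GmbH → Oakhollow Realty LP (R1): 25% × 72% × 34% = 6.12% of Talon Foods Inc.
Chain via Silverbay Partners LP → Ironwood Capital LLC (R1): 72% × 12% × 42% = 3.6288% of Talon Foods Inc.
Direct interest in Talon Foods Inc: 13%.
Aggregating (R2): 1.5334% + 6.12% + 3.6288% + 13% = 24.2822%.

24.2822%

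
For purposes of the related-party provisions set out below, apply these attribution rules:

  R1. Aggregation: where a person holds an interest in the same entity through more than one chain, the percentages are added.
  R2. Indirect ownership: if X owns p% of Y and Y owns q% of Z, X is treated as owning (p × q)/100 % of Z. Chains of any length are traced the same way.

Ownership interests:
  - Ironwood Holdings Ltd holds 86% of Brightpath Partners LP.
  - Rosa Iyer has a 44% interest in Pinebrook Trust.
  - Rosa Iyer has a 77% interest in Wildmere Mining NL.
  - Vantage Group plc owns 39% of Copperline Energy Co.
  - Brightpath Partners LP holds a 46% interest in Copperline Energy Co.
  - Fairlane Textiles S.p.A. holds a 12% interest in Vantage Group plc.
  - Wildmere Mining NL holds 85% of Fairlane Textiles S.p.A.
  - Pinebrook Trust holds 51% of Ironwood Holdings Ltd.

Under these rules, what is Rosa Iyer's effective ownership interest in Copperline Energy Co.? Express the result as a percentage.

Chain via Wildmere Mining NL → Fairlane Textiles S.p.A. → Vantage Group plc (R2): 77% × 85% × 12% × 39% = 3.06306% of Copperline Energy Co.
Chain via Pinebrook Trust → Ironwood Holdings Ltd → Brightpath Partners LP (R2): 44% × 51% × 86% × 46% = 8.877264% of Copperline Energy Co.
Aggregating (R1): 3.06306% + 8.877264% = 11.940324%.

11.940324%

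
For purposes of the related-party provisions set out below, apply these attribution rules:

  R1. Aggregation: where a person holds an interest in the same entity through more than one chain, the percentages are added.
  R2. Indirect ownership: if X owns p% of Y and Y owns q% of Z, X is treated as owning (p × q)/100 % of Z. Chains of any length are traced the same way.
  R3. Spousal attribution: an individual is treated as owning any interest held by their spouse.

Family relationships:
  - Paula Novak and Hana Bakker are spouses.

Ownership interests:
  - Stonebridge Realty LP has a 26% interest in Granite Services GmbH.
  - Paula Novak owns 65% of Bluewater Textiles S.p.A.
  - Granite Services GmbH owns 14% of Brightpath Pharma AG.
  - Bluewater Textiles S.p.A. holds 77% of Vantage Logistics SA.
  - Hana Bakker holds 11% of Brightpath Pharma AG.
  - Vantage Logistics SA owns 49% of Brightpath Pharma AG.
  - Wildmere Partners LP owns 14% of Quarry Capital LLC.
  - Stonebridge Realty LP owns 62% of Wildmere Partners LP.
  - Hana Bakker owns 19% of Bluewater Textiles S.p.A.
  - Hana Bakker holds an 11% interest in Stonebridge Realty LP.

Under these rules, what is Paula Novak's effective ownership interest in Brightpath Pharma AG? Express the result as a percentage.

43.0936%

By spousal attribution (R3), Paula Novak is treated as also owning Hana Bakker's interest in Bluewater Textiles S.p.A, giving 65% + 19% = 84%.
By spousal attribution (R3), Paula Novak is treated as owning Hana Bakker's 11% interest in Stonebridge Realty LP.
By spousal attribution (R3), Paula Novak is treated as owning Hana Bakker's 11% interest in Brightpath Pharma AG.
Chain via Bluewater Textiles S.p.A. → Vantage Logistics SA (R2): 84% × 77% × 49% = 31.6932% of Brightpath Pharma AG.
Chain via Stonebridge Realty LP → Granite Services GmbH (R2): 11% × 26% × 14% = 0.4004% of Brightpath Pharma AG.
Direct interest in Brightpath Pharma AG: 11%.
Aggregating (R1): 31.6932% + 0.4004% + 11% = 43.0936%.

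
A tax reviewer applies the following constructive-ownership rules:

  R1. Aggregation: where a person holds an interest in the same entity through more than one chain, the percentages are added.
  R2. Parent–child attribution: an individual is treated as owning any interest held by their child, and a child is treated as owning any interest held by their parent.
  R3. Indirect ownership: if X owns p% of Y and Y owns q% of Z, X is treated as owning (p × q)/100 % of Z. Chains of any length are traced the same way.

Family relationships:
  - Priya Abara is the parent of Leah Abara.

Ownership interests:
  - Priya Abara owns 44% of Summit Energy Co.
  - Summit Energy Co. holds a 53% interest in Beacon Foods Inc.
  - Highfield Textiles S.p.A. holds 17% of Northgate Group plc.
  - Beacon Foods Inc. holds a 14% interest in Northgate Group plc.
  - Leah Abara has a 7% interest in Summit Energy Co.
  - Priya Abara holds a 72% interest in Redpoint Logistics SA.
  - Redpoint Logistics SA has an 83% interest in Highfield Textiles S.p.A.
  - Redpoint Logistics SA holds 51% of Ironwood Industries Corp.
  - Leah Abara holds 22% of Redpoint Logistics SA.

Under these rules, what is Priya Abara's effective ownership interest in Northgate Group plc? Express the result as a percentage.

17.0476%

By parent–child attribution (R2), Priya Abara is treated as also owning Leah Abara's interest in Summit Energy Co, giving 44% + 7% = 51%.
By parent–child attribution (R2), Priya Abara is treated as also owning Leah Abara's interest in Redpoint Logistics SA, giving 72% + 22% = 94%.
Chain via Summit Energy Co. → Beacon Foods Inc. (R3): 51% × 53% × 14% = 3.7842% of Northgate Group plc.
Chain via Redpoint Logistics SA → Highfield Textiles S.p.A. (R3): 94% × 83% × 17% = 13.2634% of Northgate Group plc.
Aggregating (R1): 3.7842% + 13.2634% = 17.0476%.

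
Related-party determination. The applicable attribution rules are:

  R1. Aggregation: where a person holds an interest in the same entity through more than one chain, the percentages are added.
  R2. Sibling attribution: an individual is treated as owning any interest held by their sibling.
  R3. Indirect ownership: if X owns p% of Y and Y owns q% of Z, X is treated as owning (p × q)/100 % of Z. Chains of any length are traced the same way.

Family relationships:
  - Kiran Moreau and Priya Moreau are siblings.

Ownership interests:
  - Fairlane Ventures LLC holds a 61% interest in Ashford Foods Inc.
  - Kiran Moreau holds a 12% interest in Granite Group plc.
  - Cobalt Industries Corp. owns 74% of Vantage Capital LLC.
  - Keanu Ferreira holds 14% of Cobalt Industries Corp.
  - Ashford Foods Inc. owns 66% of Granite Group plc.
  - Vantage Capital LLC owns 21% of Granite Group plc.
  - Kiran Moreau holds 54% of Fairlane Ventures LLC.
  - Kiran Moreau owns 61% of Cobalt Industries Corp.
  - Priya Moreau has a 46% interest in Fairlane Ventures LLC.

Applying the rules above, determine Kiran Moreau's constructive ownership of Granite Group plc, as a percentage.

By sibling attribution (R2), Kiran Moreau is treated as also owning Priya Moreau's interest in Fairlane Ventures LLC, giving 54% + 46% = 100%.
Chain via Cobalt Industries Corp. → Vantage Capital LLC (R3): 61% × 74% × 21% = 9.4794% of Granite Group plc.
Chain via Fairlane Ventures LLC → Ashford Foods Inc. (R3): 100% × 61% × 66% = 40.26% of Granite Group plc.
Direct interest in Granite Group plc: 12%.
Aggregating (R1): 9.4794% + 40.26% + 12% = 61.7394%.

61.7394%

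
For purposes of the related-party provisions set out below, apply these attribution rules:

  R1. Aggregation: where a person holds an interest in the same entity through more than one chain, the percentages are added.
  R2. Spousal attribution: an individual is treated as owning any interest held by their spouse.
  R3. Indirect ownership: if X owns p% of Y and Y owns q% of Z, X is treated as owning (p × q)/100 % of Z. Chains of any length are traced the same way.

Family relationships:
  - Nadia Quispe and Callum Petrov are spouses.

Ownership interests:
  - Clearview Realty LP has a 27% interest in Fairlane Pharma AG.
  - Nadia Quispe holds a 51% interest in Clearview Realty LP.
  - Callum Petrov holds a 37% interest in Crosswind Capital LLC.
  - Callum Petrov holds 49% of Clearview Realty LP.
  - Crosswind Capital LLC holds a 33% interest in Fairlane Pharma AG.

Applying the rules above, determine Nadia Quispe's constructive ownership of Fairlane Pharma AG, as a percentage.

39.21%

By spousal attribution (R2), Nadia Quispe is treated as also owning Callum Petrov's interest in Clearview Realty LP, giving 51% + 49% = 100%.
By spousal attribution (R2), Nadia Quispe is treated as owning Callum Petrov's 37% interest in Crosswind Capital LLC.
Chain via Clearview Realty LP (R3): 100% × 27% = 27% of Fairlane Pharma AG.
Chain via Crosswind Capital LLC (R3): 37% × 33% = 12.21% of Fairlane Pharma AG.
Aggregating (R1): 27% + 12.21% = 39.21%.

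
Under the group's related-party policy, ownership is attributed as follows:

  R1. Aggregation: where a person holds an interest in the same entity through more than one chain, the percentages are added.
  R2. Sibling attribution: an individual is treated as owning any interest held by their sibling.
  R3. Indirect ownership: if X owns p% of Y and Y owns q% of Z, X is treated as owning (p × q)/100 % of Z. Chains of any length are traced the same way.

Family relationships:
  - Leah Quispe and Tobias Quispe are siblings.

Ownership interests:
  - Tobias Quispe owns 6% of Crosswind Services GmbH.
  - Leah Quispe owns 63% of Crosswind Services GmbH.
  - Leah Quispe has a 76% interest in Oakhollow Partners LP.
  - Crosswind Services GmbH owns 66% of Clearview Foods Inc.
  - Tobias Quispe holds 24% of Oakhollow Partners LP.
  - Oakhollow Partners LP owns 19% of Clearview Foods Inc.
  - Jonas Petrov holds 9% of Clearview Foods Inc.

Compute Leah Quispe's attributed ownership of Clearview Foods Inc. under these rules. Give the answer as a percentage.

64.54%

By sibling attribution (R2), Leah Quispe is treated as also owning Tobias Quispe's interest in Crosswind Services GmbH, giving 63% + 6% = 69%.
By sibling attribution (R2), Leah Quispe is treated as also owning Tobias Quispe's interest in Oakhollow Partners LP, giving 76% + 24% = 100%.
Chain via Crosswind Services GmbH (R3): 69% × 66% = 45.54% of Clearview Foods Inc.
Chain via Oakhollow Partners LP (R3): 100% × 19% = 19% of Clearview Foods Inc.
Aggregating (R1): 45.54% + 19% = 64.54%.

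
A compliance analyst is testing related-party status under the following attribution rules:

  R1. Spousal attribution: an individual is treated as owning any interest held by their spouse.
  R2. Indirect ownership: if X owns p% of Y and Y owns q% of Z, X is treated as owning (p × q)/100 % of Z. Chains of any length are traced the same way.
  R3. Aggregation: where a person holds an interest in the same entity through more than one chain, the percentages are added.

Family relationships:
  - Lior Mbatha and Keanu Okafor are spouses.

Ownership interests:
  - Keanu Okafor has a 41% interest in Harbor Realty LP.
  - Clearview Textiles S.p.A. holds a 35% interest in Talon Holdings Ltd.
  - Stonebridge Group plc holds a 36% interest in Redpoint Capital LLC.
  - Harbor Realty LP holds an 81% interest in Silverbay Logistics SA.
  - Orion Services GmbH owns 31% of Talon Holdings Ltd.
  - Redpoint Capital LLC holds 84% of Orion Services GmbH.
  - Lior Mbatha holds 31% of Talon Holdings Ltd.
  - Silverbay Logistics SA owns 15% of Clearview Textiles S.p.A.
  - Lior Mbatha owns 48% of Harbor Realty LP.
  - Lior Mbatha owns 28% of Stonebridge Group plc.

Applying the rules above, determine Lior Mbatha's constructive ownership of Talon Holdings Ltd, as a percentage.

By spousal attribution (R1), Lior Mbatha is treated as also owning Keanu Okafor's interest in Harbor Realty LP, giving 48% + 41% = 89%.
Chain via Stonebridge Group plc → Redpoint Capital LLC → Orion Services GmbH (R2): 28% × 36% × 84% × 31% = 2.624832% of Talon Holdings Ltd.
Chain via Harbor Realty LP → Silverbay Logistics SA → Clearview Textiles S.p.A. (R2): 89% × 81% × 15% × 35% = 3.784725% of Talon Holdings Ltd.
Direct interest in Talon Holdings Ltd: 31%.
Aggregating (R3): 2.624832% + 3.784725% + 31% = 37.409557%.

37.409557%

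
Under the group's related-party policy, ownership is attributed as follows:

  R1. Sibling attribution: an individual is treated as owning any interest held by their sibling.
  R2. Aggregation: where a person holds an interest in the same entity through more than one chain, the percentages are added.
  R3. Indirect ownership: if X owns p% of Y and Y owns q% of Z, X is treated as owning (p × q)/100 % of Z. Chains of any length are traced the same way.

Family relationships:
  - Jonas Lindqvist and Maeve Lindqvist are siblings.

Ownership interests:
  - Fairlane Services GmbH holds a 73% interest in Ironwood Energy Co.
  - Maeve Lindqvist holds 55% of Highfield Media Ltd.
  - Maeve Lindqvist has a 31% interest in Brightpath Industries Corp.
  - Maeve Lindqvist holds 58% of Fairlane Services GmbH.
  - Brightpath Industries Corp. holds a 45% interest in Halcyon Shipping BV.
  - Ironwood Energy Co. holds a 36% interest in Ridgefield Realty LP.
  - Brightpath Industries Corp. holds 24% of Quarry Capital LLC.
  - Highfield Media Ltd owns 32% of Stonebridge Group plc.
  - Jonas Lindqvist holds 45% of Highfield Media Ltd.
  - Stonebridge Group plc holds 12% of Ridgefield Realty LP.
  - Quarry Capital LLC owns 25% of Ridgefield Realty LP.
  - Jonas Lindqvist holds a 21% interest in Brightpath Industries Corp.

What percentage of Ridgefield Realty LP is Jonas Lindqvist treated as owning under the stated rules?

By sibling attribution (R1), Jonas Lindqvist is treated as also owning Maeve Lindqvist's interest in Brightpath Industries Corp, giving 21% + 31% = 52%.
By sibling attribution (R1), Jonas Lindqvist is treated as also owning Maeve Lindqvist's interest in Highfield Media Ltd, giving 45% + 55% = 100%.
By sibling attribution (R1), Jonas Lindqvist is treated as owning Maeve Lindqvist's 58% interest in Fairlane Services GmbH.
Chain via Brightpath Industries Corp. → Quarry Capital LLC (R3): 52% × 24% × 25% = 3.12% of Ridgefield Realty LP.
Chain via Highfield Media Ltd → Stonebridge Group plc (R3): 100% × 32% × 12% = 3.84% of Ridgefield Realty LP.
Chain via Fairlane Services GmbH → Ironwood Energy Co. (R3): 58% × 73% × 36% = 15.2424% of Ridgefield Realty LP.
Aggregating (R2): 3.12% + 3.84% + 15.2424% = 22.2024%.

22.2024%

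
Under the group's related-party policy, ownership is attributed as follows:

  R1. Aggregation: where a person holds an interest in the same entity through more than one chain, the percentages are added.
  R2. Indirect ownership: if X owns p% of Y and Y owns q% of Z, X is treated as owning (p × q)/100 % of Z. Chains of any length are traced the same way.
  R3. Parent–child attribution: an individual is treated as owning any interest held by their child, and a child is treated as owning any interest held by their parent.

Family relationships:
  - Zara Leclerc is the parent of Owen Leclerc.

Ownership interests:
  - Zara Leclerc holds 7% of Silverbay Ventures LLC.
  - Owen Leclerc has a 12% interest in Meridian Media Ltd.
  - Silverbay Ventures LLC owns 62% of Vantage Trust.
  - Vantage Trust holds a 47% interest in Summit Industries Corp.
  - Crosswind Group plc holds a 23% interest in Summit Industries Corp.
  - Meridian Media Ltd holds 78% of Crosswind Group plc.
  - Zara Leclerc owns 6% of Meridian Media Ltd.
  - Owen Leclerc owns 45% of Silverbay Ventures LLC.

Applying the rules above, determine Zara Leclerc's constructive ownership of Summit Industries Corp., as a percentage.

By parent–child attribution (R3), Zara Leclerc is treated as also owning Owen Leclerc's interest in Meridian Media Ltd, giving 6% + 12% = 18%.
By parent–child attribution (R3), Zara Leclerc is treated as also owning Owen Leclerc's interest in Silverbay Ventures LLC, giving 7% + 45% = 52%.
Chain via Meridian Media Ltd → Crosswind Group plc (R2): 18% × 78% × 23% = 3.2292% of Summit Industries Corp.
Chain via Silverbay Ventures LLC → Vantage Trust (R2): 52% × 62% × 47% = 15.1528% of Summit Industries Corp.
Aggregating (R1): 3.2292% + 15.1528% = 18.382%.

18.382%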